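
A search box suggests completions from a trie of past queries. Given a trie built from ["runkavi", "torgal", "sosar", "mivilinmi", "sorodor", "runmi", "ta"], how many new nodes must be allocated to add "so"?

0

Every character of "so" already lies on an existing path (it is a prefix of some stored word).
No new nodes are needed: 0.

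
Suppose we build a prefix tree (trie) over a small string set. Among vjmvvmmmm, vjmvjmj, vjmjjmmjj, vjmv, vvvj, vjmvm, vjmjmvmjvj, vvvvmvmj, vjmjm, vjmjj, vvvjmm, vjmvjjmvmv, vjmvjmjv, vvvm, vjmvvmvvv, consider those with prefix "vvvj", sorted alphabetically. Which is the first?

Filter for "vvvj…" and sort: "vvvj", "vvvjmm"
Position 1: vvvj

vvvj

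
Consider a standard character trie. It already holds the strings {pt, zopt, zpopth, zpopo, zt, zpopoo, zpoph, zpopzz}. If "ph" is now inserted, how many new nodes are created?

Walking "ph" from the root, the first 1 characters ("p") follow existing edges; "h" is the first miss.
Each of the 1 remaining characters creates one node.

1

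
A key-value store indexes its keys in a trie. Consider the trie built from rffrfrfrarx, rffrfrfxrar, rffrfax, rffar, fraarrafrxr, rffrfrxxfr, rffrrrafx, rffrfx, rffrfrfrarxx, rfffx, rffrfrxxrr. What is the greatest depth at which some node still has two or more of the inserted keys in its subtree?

11

The deepest shared node is where two words last agree before diverging.
e.g. "rffrfrfrarx" and "rffrfrfrarxx" share the prefix "rffrfrfrarx" of length 11; no pair shares a longer one.
Longest shared-prefix length: 11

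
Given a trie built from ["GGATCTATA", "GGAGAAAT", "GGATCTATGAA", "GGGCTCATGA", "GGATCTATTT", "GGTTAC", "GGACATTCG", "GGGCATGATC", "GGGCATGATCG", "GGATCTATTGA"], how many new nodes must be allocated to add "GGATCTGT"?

2

The longest prefix of "GGATCTGT" already in the trie is "GGATCT" (length 6).
New nodes needed: |"GGATCTGT"| − 6 = 8 − 6 = 2.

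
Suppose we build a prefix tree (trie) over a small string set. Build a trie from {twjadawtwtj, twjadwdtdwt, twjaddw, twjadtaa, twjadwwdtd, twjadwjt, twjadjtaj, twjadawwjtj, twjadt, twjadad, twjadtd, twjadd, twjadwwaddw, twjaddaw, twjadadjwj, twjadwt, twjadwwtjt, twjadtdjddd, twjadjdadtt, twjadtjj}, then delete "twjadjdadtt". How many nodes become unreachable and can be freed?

Walk "twjadjdadtt" from the leaf back toward the root, removing each node that no remaining word uses.
The suffix "dadtt" (5 nodes) is used only by "twjadjdadtt"; the node for "twjadj" still has the child "t", so pruning stops there.
Nodes removed: 5

5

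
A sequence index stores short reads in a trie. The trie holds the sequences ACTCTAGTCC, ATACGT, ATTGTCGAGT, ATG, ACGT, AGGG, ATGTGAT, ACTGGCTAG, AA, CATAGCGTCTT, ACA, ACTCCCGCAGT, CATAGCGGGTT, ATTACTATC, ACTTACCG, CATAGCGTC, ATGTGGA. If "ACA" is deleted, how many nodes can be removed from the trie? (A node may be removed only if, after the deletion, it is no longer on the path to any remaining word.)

A node on "ACA"'s path can go only if nothing else ends at it or branches off below it.
The suffix "A" (1 node) is used only by "ACA"; the node for "AC" still has the child "T", so pruning stops there.
Nodes removed: 1

1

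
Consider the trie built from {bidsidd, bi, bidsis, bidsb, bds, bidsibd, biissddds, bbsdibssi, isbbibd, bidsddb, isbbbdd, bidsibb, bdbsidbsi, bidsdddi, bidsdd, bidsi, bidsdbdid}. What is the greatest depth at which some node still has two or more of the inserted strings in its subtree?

6

The deepest shared node is where two words last agree before diverging.
"bidsdd" and "bidsddb" agree on "bidsdd" (6 characters) before diverging; nothing deeper is shared.
Longest shared-prefix length: 6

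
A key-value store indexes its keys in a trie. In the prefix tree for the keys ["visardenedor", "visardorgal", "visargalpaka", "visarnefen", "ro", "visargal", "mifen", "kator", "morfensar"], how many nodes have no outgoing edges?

8

Leaves are exactly the stored words that no other stored word extends.
Those words: "kator", "mifen", "morfensar", "ro", "visardenedor", "visardorgal", "visargalpaka", "visarnefen"
Leaf count: 8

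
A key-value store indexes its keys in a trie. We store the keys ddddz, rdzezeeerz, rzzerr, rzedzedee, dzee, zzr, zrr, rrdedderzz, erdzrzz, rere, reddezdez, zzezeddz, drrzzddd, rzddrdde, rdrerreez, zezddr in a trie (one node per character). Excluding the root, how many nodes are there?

92

Insert word by word; a character creates a node only if that edge doesn't already exist:
  "ddddz" → 5 new (d, d, d, d, z)
  "rdzezeeerz" → 10 new (r, d, z, e, z, e, e, e, r, z)
  "rzzerr" → prefix "r" already present; 5 new (z, z, e, r, r)
  "rzedzedee" → prefix "rz" already present; 7 new (e, d, z, e, d, e, e)
  "dzee" → prefix "d" already present; 3 new (z, e, e)
  "zzr" → 3 new (z, z, r)
  "zrr" → prefix "z" already present; 2 new (r, r)
  "rrdedderzz" → prefix "r" already present; 9 new (r, d, e, d, d, e, r, z, z)
  "erdzrzz" → 7 new (e, r, d, z, r, z, z)
  "rere" → prefix "r" already present; 3 new (e, r, e)
  "reddezdez" → prefix "re" already present; 7 new (d, d, e, z, d, e, z)
  "zzezeddz" → prefix "zz" already present; 6 new (e, z, e, d, d, z)
  "drrzzddd" → prefix "d" already present; 7 new (r, r, z, z, d, d, d)
  "rzddrdde" → prefix "rz" already present; 6 new (d, d, r, d, d, e)
  "rdrerreez" → prefix "rd" already present; 7 new (r, e, r, r, e, e, z)
  "zezddr" → prefix "z" already present; 5 new (e, z, d, d, r)
Total nodes = 5 + 10 + 5 + 7 + 3 + 3 + 2 + 9 + 7 + 3 + 7 + 6 + 7 + 6 + 7 + 5 = 92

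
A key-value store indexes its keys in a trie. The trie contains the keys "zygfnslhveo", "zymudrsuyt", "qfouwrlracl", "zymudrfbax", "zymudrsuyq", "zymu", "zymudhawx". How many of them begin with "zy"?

Traverse to the node for "zy", then collect every word in that subtree.
Words under "zy": zygfnslhveo, zymu, zymudhawx, zymudrfbax, zymudrsuyq, zymudrsuyt
Count: 6

6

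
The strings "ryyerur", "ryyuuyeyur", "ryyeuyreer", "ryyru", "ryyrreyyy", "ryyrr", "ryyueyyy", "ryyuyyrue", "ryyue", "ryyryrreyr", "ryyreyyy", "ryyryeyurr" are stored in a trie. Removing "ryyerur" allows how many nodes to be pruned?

A node on "ryyerur"'s path can go only if nothing else ends at it or branches off below it.
The suffix "rur" (3 nodes) is used only by "ryyerur"; the node for "ryye" still has the child "u", so pruning stops there.
Nodes removed: 3

3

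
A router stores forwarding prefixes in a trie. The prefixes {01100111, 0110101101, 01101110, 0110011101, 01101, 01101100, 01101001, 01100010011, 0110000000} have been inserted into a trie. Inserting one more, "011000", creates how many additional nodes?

0

"011000" is already a full path in the trie; only an end-marker is added.
No new nodes are needed: 0.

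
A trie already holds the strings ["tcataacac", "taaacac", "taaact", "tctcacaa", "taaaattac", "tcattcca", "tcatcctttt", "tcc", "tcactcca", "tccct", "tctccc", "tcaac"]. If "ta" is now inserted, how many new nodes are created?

Every character of "ta" already lies on an existing path (it is a prefix of some stored word).
No new nodes are needed: 0.

0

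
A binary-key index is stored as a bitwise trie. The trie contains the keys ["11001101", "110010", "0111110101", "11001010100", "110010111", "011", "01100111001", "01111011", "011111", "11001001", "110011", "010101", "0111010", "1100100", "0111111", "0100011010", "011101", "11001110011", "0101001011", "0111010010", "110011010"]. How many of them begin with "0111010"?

2

Walk to "0111010"; the words in its subtree are exactly those with that prefix.
Words under "0111010": 0111010, 0111010010
Count: 2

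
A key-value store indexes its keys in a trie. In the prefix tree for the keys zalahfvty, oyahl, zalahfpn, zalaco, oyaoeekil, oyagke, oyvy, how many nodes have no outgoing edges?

A leaf is a node with no children — equivalently, the end of a word that is not a proper prefix of any other stored word.
Those words: "oyagke", "oyahl", "oyaoeekil", "oyvy", "zalaco", "zalahfpn", "zalahfvty"
Leaf count: 7

7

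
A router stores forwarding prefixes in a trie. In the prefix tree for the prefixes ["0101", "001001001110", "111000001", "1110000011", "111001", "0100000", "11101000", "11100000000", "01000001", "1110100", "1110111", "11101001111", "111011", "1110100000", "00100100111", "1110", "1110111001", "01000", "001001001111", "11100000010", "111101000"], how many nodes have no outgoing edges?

A leaf is a node with no children — equivalently, the end of a word that is not a proper prefix of any other stored word.
Those words: "001001001110", "001001001111", "01000001", "0101", "11100000000", "11100000010", "1110000011", "111001", "1110100000", "11101001111", "1110111001", "111101000"
Leaf count: 12

12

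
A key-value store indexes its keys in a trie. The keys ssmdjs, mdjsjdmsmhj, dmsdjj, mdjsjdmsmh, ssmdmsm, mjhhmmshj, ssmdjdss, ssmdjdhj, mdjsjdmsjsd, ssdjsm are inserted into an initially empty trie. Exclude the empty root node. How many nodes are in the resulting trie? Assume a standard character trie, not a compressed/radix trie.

46

Count nodes per top-level branch (shared prefixes stored once):
  'd'-branch (dmsdjj): 6 nodes
  'm'-branch (mdjsjdmsjsd, mdjsjdmsmh, mdjsjdmsmhj, mjhhmmshj): 22 nodes
  's'-branch (ssdjsm, ssmdjdhj, ssmdjdss, ssmdjs, ssmdmsm): 18 nodes
Sum: 46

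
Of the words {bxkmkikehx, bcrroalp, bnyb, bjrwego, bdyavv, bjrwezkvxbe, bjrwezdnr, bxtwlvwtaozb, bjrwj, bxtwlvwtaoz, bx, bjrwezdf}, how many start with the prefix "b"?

12

Filter for entries beginning with "b":
Matches: "bcrroalp", "bdyavv", "bjrwego", "bjrwezdf", "bjrwezdnr", "bjrwezkvxbe", "bjrwj", "bnyb", "bx", "bxkmkikehx", "bxtwlvwtaoz", "bxtwlvwtaozb"
Count: 12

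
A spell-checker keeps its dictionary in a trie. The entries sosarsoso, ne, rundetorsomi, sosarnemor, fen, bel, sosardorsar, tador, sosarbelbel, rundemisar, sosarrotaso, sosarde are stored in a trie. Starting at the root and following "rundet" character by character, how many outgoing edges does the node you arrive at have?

Follow the path "rundet" to its node, then look at its outgoing edges.
Distinct next characters after "rundet": o.
That node has 1 child edge.

1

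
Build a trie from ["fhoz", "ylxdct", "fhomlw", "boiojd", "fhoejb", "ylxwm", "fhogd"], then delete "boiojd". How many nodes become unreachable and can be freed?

6

A node on "boiojd"'s path can go only if nothing else ends at it or branches off below it.
No other word shares any prefix with "boiojd", so all 6 of its nodes go.
Nodes removed: 6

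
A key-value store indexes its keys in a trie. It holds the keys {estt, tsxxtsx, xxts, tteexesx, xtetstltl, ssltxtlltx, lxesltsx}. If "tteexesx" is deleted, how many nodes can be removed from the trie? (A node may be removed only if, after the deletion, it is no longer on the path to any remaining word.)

After clearing the end-marker at "tteexesx", prune upward until reaching a node still needed by another word.
The suffix "teexesx" (7 nodes) is used only by "tteexesx"; the node for "t" still has the child "s", so pruning stops there.
Nodes removed: 7

7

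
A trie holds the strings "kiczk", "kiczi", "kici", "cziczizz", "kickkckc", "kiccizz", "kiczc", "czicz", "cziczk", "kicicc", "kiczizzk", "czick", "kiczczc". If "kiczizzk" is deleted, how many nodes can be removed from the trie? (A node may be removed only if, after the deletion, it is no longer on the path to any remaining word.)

After clearing the end-marker at "kiczizzk", prune upward until reaching a node still needed by another word.
The suffix "zzk" (3 nodes) is used only by "kiczizzk"; "kiczi" is itself a stored word, so pruning stops there.
Nodes removed: 3

3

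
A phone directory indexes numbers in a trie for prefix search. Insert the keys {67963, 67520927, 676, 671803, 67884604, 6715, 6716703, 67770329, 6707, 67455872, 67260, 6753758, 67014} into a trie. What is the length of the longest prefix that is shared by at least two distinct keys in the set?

The deepest shared node is where two words last agree before diverging.
"67014" and "6707" agree on "670" (3 characters) before diverging; nothing deeper is shared.
Longest shared-prefix length: 3

3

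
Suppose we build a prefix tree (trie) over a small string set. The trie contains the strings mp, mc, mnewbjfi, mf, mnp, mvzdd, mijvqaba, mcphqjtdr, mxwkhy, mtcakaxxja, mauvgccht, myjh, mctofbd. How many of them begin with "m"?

13

Filter for entries beginning with "m":
Words under "m": mauvgccht, mc, mcphqjtdr, mctofbd, mf, mijvqaba, mnewbjfi, mnp, mp, mtcakaxxja, mvzdd, mxwkhy, myjh
Count: 13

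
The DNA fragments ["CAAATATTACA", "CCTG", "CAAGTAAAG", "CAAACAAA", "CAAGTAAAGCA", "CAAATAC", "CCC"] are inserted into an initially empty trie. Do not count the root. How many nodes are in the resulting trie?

28

Trie structure (* marks end of a word):
(root)
└─ C
   ├─ A
   │  └─ A
   │     ├─ A
   │     │  ├─ C
   │     │  │  └─ A
   │     │  │     └─ A
   │     │  │        └─ A *
   │     │  └─ T
   │     │     └─ A
   │     │        ├─ C *
   │     │        └─ T
   │     │           └─ T
   │     │              └─ A
   │     │                 └─ C
   │     │                    └─ A *
   │     └─ G
   │        └─ T
   │           └─ A
   │              └─ A
   │                 └─ A
   │                    └─ G *
   │                       └─ C
   │                          └─ A *
   └─ C
      ├─ C *
      └─ T
         └─ G *
Counting every labelled node above: 28.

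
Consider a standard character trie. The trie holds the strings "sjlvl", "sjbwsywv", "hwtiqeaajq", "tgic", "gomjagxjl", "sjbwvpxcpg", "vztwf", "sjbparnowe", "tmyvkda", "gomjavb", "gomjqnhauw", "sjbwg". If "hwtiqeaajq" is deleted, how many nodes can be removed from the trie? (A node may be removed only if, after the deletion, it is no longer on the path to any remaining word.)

10

After clearing the end-marker at "hwtiqeaajq", prune upward until reaching a node still needed by another word.
No other word shares any prefix with "hwtiqeaajq", so all 10 of its nodes go.
Nodes removed: 10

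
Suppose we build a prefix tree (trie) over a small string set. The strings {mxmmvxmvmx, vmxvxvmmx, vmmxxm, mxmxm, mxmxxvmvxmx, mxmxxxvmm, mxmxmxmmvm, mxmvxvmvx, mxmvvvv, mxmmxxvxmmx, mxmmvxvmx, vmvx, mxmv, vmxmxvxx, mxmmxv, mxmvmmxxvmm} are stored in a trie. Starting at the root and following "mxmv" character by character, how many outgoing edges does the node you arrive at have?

3

The children of the "mxmv" node are the distinct next characters among strings starting with "mxmv".
Distinct next characters after "mxmv": m, v, x.
That node has 3 child edges.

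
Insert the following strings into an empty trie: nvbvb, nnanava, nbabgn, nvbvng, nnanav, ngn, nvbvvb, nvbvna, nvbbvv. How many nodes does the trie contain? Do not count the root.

26

Count nodes per top-level branch (shared prefixes stored once):
  'n'-branch (nbabgn, ngn, nnanav, nnanava, nvbbvv, nvbvb, nvbvna, nvbvng, nvbvvb): 26 nodes
Sum: 26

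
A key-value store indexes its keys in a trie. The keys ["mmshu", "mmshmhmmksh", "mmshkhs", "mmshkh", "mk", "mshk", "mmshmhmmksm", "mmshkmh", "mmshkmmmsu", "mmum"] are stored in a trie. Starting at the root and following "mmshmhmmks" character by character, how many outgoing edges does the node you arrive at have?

2

Follow the path "mmshmhmmks" to its node, then look at its outgoing edges.
Characters that immediately follow "mmshmhmmks" among the stored strings: {h, m}.
That node has 2 child edges.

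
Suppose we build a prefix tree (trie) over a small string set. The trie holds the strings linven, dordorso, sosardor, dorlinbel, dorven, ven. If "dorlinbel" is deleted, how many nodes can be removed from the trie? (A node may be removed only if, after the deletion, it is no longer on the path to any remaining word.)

Walk "dorlinbel" from the leaf back toward the root, removing each node that no remaining word uses.
The suffix "linbel" (6 nodes) is used only by "dorlinbel"; the node for "dor" still has the child "d", so pruning stops there.
Nodes removed: 6

6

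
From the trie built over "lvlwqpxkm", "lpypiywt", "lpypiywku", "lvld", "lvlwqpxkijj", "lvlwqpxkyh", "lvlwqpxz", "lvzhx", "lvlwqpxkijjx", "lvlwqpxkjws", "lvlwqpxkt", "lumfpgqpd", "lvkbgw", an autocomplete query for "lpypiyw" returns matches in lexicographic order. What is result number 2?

Words with prefix "lpypiyw", in lexicographic order: "lpypiywku", "lpypiywt"
The 2nd is lpypiywt.

lpypiywt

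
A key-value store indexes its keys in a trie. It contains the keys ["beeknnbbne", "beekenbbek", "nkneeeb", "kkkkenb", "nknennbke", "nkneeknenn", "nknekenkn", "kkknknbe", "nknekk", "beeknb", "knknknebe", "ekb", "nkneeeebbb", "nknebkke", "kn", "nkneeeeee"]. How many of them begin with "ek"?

Walk to "ek"; the words in its subtree are exactly those with that prefix.
Words under "ek": ekb
Count: 1

1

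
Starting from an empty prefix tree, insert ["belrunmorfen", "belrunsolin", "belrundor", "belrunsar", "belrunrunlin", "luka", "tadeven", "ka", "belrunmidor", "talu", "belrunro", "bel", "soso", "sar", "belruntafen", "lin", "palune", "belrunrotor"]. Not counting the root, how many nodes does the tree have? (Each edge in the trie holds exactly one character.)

70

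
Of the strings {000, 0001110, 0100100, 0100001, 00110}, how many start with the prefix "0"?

5

Walk to "0"; the words in its subtree are exactly those with that prefix.
Words under "0": 000, 0001110, 00110, 0100001, 0100100
Count: 5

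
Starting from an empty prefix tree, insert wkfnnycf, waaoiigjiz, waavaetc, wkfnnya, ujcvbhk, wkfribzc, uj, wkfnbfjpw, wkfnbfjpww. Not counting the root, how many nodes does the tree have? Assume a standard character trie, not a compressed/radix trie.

Trace insertions, counting only characters that open a new branch:
  "wkfnnycf" → 8 new (w, k, f, n, n, y, c, f)
  "waaoiigjiz" → prefix "w" already present; 9 new (a, a, o, i, i, g, j, i, z)
  "waavaetc" → prefix "waa" already present; 5 new (v, a, e, t, c)
  "wkfnnya" → prefix "wkfnny" already present; 1 new (a)
  "ujcvbhk" → 7 new (u, j, c, v, b, h, k)
  "wkfribzc" → prefix "wkf" already present; 5 new (r, i, b, z, c)
  "uj" → prefix "uj" already present; 0 new (none)
  "wkfnbfjpw" → prefix "wkfn" already present; 5 new (b, f, j, p, w)
  "wkfnbfjpww" → prefix "wkfnbfjpw" already present; 1 new (w)
Total nodes = 8 + 9 + 5 + 1 + 7 + 5 + 0 + 5 + 1 = 41

41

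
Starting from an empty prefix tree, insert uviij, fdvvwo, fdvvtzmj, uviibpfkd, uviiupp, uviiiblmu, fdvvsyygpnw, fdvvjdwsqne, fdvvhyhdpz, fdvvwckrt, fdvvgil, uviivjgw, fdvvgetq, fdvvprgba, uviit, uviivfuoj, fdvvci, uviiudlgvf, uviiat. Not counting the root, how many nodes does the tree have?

Count nodes per top-level branch (shared prefixes stored once):
  'f'-branch (fdvvci, fdvvgetq, fdvvgil, fdvvhyhdpz, fdvvjdwsqne, fdvvprgba, fdvvsyygpnw, fdvvtzmj, fdvvwckrt, fdvvwo): 47 nodes
  'u'-branch (uviiat, uviibpfkd, uviiiblmu, uviij, uviit, uviiudlgvf, uviiupp, uviivfuoj, uviivjgw): 34 nodes
Sum: 81

81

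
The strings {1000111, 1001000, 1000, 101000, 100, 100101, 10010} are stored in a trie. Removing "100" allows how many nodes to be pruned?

A node on "100"'s path can go only if nothing else ends at it or branches off below it.
Every node on "100" is still needed (e.g. by "1000111"), so nothing is freed.
Nodes removed: 0

0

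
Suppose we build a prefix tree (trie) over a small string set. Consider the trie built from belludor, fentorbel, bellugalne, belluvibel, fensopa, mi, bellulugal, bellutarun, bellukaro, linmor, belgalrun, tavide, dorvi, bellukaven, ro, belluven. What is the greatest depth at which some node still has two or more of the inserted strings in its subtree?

Equivalently: take the maximum, over all pairs, of their longest common prefix length.
"bellukaro" and "bellukaven" agree on "belluka" (7 characters) before diverging; nothing deeper is shared.
Longest shared-prefix length: 7

7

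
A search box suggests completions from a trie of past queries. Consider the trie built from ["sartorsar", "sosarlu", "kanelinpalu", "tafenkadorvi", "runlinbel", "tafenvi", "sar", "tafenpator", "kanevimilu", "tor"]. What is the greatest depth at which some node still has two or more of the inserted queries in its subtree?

The deepest shared node is where two words last agree before diverging.
"tafenkadorvi" and "tafenpator" agree on "tafen" (5 characters) before diverging; nothing deeper is shared.
Longest shared-prefix length: 5

5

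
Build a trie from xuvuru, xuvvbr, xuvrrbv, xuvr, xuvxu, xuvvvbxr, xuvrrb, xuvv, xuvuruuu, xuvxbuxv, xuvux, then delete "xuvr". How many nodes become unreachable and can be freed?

Walk "xuvr" from the leaf back toward the root, removing each node that no remaining word uses.
Every node on "xuvr" is still needed (e.g. by "xuvrrbv"), so nothing is freed.
Nodes removed: 0

0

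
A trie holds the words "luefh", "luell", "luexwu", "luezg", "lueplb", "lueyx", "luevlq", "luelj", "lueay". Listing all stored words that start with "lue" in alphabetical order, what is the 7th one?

DFS of the "lue" subtree visits, in order: "lueay", "luefh", "luelj", "luell", "lueplb", "luevlq", "luexwu", "lueyx", "luezg"
Position 7: luexwu

luexwu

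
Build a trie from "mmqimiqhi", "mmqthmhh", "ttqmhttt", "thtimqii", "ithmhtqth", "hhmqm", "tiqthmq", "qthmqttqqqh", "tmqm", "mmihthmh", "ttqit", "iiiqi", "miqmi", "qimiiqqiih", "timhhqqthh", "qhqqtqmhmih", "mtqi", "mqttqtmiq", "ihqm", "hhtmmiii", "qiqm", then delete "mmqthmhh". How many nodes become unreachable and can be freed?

5

After clearing the end-marker at "mmqthmhh", prune upward until reaching a node still needed by another word.
The suffix "thmhh" (5 nodes) is used only by "mmqthmhh"; the node for "mmq" still has the child "i", so pruning stops there.
Nodes removed: 5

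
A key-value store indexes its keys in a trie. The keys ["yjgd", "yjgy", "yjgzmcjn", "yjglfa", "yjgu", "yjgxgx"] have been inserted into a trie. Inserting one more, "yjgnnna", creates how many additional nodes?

"yjg" is already a path in the trie; the remaining "nnna" must be added.
Each of the 4 remaining characters creates one node.

4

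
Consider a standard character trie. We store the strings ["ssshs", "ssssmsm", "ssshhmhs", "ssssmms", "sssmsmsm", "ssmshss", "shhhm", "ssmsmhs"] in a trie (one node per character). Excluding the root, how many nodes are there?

32

Insert word by word; a character creates a node only if that edge doesn't already exist:
  "ssshs" → 5 new (s, s, s, h, s)
  "ssssmsm" → prefix "sss" already present; 4 new (s, m, s, m)
  "ssshhmhs" → prefix "sssh" already present; 4 new (h, m, h, s)
  "ssssmms" → prefix "ssssm" already present; 2 new (m, s)
  "sssmsmsm" → prefix "sss" already present; 5 new (m, s, m, s, m)
  "ssmshss" → prefix "ss" already present; 5 new (m, s, h, s, s)
  "shhhm" → prefix "s" already present; 4 new (h, h, h, m)
  "ssmsmhs" → prefix "ssms" already present; 3 new (m, h, s)
Total nodes = 5 + 4 + 4 + 2 + 5 + 5 + 4 + 3 = 32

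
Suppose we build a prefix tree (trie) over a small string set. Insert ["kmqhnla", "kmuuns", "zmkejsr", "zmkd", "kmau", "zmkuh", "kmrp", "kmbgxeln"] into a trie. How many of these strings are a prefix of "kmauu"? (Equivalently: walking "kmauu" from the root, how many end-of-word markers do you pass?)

Check each prefix of "kmauu" against the stored set — each match is an end-marker on the path.
Prefixes of the query that are stored words: "kmau"
Count: 1

1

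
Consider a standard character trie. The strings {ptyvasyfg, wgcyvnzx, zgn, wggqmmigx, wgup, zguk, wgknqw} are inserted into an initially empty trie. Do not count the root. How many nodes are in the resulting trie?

Count nodes per top-level branch (shared prefixes stored once):
  'p'-branch (ptyvasyfg): 9 nodes
  'w'-branch (wgcyvnzx, wggqmmigx, wgknqw, wgup): 21 nodes
  'z'-branch (zgn, zguk): 5 nodes
Sum: 35

35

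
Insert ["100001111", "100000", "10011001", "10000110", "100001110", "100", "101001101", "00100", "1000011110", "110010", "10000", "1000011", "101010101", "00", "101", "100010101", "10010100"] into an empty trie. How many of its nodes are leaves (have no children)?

Leaves are exactly the stored words that no other stored word extends.
Those words: "00100", "100000", "10000110", "100001110", "1000011110", "100010101", "10010100", "10011001", "101001101", "101010101", "110010"
Leaf count: 11

11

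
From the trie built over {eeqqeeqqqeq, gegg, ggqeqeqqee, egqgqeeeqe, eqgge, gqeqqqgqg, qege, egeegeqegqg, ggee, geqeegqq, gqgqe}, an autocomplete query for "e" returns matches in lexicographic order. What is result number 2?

egeegeqegqg

Words with prefix "e", in lexicographic order: "eeqqeeqqqeq", "egeegeqegqg", "egqgqeeeqe", "eqgge"
Position 2: egeegeqegqg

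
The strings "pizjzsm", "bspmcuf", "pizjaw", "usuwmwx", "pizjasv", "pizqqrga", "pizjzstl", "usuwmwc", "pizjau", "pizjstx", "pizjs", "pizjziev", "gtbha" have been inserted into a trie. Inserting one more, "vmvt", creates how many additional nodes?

4

"vmvt" shares no prefix with any stored word, so all 4 characters open new nodes.
4 − 0 = 4 new nodes.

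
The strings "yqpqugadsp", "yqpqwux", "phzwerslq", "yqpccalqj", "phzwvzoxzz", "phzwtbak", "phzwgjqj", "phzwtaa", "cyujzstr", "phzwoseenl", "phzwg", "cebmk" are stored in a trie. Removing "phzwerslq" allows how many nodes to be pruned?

A node on "phzwerslq"'s path can go only if nothing else ends at it or branches off below it.
The suffix "erslq" (5 nodes) is used only by "phzwerslq"; the node for "phzw" still has the child "v", so pruning stops there.
Nodes removed: 5

5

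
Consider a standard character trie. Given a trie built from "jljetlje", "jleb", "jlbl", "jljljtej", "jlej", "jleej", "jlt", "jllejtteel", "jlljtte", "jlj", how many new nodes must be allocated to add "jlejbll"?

3

"jlej" is already a path in the trie; the remaining "bll" must be added.
New nodes needed: |"jlejbll"| − 4 = 7 − 4 = 3.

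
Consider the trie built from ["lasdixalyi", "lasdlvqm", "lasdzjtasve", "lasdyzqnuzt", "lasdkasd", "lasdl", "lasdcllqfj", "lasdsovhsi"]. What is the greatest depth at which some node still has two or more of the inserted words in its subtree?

Equivalently: take the maximum, over all pairs, of their longest common prefix length.
e.g. "lasdl" and "lasdlvqm" share the prefix "lasdl" of length 5; no pair shares a longer one.
Longest shared-prefix length: 5

5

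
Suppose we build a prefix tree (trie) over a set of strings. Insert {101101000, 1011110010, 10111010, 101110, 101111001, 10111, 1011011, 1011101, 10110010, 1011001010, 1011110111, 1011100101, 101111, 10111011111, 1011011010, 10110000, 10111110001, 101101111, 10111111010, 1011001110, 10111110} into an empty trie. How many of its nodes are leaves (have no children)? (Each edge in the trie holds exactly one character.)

13

A leaf is a node with no children — equivalently, the end of a word that is not a proper prefix of any other stored word.
Those words: "10110000", "1011001010", "1011001110", "101101000", "1011011010", "101101111", "1011100101", "10111010", "10111011111", "1011110010", "1011110111", "10111110001", "10111111010"
Leaf count: 13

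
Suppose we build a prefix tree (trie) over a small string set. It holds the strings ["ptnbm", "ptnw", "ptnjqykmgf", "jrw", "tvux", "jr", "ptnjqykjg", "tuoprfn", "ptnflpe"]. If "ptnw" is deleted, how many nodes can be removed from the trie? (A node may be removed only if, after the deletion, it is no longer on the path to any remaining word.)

Walk "ptnw" from the leaf back toward the root, removing each node that no remaining word uses.
The suffix "w" (1 node) is used only by "ptnw"; the node for "ptn" still has the child "b", so pruning stops there.
Nodes removed: 1

1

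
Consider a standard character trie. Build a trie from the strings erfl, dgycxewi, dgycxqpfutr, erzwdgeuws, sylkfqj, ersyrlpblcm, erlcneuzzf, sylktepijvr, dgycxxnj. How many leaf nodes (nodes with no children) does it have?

9

A leaf is a node with no children — equivalently, the end of a word that is not a proper prefix of any other stored word.
Those words: "dgycxewi", "dgycxqpfutr", "dgycxxnj", "erfl", "erlcneuzzf", "ersyrlpblcm", "erzwdgeuws", "sylkfqj", "sylktepijvr"
Leaf count: 9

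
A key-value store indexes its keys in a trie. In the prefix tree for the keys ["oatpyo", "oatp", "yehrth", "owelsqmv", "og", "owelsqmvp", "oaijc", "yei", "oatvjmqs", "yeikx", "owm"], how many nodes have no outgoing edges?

8

Leaves are exactly the stored words that no other stored word extends.
Those words: "oaijc", "oatpyo", "oatvjmqs", "og", "owelsqmvp", "owm", "yehrth", "yeikx"
Leaf count: 8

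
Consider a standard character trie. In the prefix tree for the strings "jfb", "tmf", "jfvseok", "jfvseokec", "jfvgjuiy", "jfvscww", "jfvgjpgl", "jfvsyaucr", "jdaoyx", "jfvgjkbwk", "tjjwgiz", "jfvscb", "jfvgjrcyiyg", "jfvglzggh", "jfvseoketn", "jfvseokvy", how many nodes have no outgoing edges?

Leaves are exactly the stored words that no other stored word extends.
Those words: "jdaoyx", "jfb", "jfvgjkbwk", "jfvgjpgl", "jfvgjrcyiyg", "jfvgjuiy", "jfvglzggh", "jfvscb", "jfvscww", "jfvseokec", "jfvseoketn", "jfvseokvy", "jfvsyaucr", "tjjwgiz", "tmf"
Leaf count: 15

15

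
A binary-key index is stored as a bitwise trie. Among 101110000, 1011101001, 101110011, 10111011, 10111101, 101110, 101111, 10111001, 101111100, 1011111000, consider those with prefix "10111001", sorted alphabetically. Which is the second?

Words with prefix "10111001", in lexicographic order: "10111001", "101110011"
The 2nd is 101110011.

101110011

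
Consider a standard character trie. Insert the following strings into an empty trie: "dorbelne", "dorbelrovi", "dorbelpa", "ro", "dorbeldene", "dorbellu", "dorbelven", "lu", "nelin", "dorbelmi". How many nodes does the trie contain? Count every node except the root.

34

Trie structure (* marks end of a word):
(root)
├─ d
│  └─ o
│     └─ r
│        └─ b
│           └─ e
│              └─ l
│                 ├─ d
│                 │  └─ e
│                 │     └─ n
│                 │        └─ e *
│                 ├─ l
│                 │  └─ u *
│                 ├─ m
│                 │  └─ i *
│                 ├─ n
│                 │  └─ e *
│                 ├─ p
│                 │  └─ a *
│                 ├─ r
│                 │  └─ o
│                 │     └─ v
│                 │        └─ i *
│                 └─ v
│                    └─ e
│                       └─ n *
├─ l
│  └─ u *
├─ n
│  └─ e
│     └─ l
│        └─ i
│           └─ n *
└─ r
   └─ o *
Counting every labelled node above: 34.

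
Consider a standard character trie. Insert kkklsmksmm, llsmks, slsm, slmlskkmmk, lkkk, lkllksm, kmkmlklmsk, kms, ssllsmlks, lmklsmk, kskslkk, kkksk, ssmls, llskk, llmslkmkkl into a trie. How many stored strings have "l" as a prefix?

6

Walk to "l"; the words in its subtree are exactly those with that prefix.
Words under "l": lkkk, lkllksm, llmslkmkkl, llskk, llsmks, lmklsmk
Count: 6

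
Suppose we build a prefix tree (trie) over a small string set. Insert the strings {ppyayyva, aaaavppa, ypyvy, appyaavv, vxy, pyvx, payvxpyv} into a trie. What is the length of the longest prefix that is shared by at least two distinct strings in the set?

Equivalently: take the maximum, over all pairs, of their longest common prefix length.
e.g. "aaaavppa" and "appyaavv" share the prefix "a" of length 1; no pair shares a longer one.
Longest shared-prefix length: 1

1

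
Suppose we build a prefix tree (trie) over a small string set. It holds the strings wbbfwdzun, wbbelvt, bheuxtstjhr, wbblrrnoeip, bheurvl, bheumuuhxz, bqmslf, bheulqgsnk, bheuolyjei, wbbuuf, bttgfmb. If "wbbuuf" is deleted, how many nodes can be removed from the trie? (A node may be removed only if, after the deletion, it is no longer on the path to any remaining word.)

3

A node on "wbbuuf"'s path can go only if nothing else ends at it or branches off below it.
The suffix "uuf" (3 nodes) is used only by "wbbuuf"; the node for "wbb" still has the child "f", so pruning stops there.
Nodes removed: 3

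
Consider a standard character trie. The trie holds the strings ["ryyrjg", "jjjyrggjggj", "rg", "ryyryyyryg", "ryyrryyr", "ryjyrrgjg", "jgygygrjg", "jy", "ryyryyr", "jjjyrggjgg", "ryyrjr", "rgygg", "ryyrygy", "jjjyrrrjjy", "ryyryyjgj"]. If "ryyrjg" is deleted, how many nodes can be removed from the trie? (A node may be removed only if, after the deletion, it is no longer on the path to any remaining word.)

After clearing the end-marker at "ryyrjg", prune upward until reaching a node still needed by another word.
The suffix "g" (1 node) is used only by "ryyrjg"; the node for "ryyrj" still has the child "r", so pruning stops there.
Nodes removed: 1

1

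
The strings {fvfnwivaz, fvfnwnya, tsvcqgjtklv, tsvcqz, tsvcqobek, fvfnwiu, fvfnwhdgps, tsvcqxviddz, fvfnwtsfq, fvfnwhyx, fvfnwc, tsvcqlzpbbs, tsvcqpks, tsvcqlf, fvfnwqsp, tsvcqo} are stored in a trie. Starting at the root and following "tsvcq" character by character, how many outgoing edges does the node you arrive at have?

6

The children of the "tsvcq" node are the distinct next characters among strings starting with "tsvcq".
Distinct next characters after "tsvcq": g, l, o, p, x, z.
That node has 6 child edges.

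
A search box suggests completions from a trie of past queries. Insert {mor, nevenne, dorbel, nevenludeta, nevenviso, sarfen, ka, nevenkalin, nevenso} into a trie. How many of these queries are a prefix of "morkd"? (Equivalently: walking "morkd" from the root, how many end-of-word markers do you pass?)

Check each prefix of "morkd" against the stored set — each match is an end-marker on the path.
Prefixes of the query that are stored words: "mor"
Count: 1

1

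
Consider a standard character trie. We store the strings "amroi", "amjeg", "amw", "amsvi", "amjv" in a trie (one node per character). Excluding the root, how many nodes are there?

13

Count nodes per top-level branch (shared prefixes stored once):
  'a'-branch (amjeg, amjv, amroi, amsvi, amw): 13 nodes
Sum: 13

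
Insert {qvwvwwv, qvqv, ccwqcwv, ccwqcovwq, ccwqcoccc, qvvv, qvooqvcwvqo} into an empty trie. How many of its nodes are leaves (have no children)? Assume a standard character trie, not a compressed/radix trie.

Leaves are exactly the stored words that no other stored word extends.
Those words: "ccwqcoccc", "ccwqcovwq", "ccwqcwv", "qvooqvcwvqo", "qvqv", "qvvv", "qvwvwwv"
Leaf count: 7

7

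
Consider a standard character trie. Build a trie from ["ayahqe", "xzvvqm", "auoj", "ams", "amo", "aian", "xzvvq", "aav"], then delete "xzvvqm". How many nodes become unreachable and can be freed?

Walk "xzvvqm" from the leaf back toward the root, removing each node that no remaining word uses.
The suffix "m" (1 node) is used only by "xzvvqm"; "xzvvq" is itself a stored word, so pruning stops there.
Nodes removed: 1

1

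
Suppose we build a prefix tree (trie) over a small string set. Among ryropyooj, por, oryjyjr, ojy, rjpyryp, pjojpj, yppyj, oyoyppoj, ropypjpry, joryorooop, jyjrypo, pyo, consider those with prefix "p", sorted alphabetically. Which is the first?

DFS of the "p" subtree visits, in order: "pjojpj", "por", "pyo"
The 1st is pjojpj.

pjojpj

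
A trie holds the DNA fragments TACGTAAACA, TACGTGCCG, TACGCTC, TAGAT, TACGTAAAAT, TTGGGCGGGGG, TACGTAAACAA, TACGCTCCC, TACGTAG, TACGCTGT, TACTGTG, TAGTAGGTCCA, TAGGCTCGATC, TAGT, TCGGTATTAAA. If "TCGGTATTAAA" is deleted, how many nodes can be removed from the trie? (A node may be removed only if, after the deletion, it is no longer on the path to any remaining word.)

10

Walk "TCGGTATTAAA" from the leaf back toward the root, removing each node that no remaining word uses.
The suffix "CGGTATTAAA" (10 nodes) is used only by "TCGGTATTAAA"; the node for "T" still has the child "A", so pruning stops there.
Nodes removed: 10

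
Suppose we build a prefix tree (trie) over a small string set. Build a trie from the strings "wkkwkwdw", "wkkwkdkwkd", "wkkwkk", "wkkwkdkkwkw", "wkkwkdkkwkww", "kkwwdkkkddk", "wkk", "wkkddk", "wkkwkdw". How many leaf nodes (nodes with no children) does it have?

A leaf is a node with no children — equivalently, the end of a word that is not a proper prefix of any other stored word.
Those words: "kkwwdkkkddk", "wkkddk", "wkkwkdkkwkww", "wkkwkdkwkd", "wkkwkdw", "wkkwkk", "wkkwkwdw"
Leaf count: 7

7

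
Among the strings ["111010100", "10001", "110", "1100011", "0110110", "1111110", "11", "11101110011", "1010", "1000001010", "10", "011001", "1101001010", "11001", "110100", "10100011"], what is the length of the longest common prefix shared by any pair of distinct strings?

The deepest shared node is where two words last agree before diverging.
"110100" and "1101001010" agree on "110100" (6 characters) before diverging; nothing deeper is shared.
Longest shared-prefix length: 6

6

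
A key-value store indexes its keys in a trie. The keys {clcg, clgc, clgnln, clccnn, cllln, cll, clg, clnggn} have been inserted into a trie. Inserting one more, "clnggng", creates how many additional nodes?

1

The longest prefix of "clnggng" already in the trie is "clnggn" (length 6).
New nodes needed: |"clnggng"| − 6 = 7 − 6 = 1.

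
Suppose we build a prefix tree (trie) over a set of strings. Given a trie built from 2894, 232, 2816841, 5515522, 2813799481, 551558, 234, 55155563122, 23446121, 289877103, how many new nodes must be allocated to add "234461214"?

1

Walking "234461214" from the root, the first 8 characters ("23446121") follow existing edges; "4" is the first miss.
So 9 − 8 = 1 new nodes.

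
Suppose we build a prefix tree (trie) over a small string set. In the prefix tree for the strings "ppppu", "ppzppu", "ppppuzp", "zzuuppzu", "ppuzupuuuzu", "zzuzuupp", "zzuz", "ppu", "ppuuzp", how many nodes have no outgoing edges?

A leaf is a node with no children — equivalently, the end of a word that is not a proper prefix of any other stored word.
Those words: "ppppuzp", "ppuuzp", "ppuzupuuuzu", "ppzppu", "zzuuppzu", "zzuzuupp"
Leaf count: 6

6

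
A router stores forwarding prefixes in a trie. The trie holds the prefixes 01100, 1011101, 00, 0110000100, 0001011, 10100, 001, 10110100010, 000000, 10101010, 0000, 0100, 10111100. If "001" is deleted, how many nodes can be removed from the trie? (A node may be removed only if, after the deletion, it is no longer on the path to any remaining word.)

1

After clearing the end-marker at "001", prune upward until reaching a node still needed by another word.
The suffix "1" (1 node) is used only by "001"; the node for "00" still has the child "0", so pruning stops there.
Nodes removed: 1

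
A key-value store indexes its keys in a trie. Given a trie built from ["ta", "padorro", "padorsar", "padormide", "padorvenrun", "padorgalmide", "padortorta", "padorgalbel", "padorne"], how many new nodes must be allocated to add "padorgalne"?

2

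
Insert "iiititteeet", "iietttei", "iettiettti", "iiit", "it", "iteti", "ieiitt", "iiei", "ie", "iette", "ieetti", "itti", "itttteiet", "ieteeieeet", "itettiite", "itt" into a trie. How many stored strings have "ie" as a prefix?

6

Walk to "ie"; the words in its subtree are exactly those with that prefix.
Words under "ie": ie, ieetti, ieiitt, ieteeieeet, iette, iettiettti
Count: 6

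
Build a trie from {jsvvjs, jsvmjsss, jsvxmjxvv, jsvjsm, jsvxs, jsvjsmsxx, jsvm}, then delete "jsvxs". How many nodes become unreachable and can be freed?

1

After clearing the end-marker at "jsvxs", prune upward until reaching a node still needed by another word.
The suffix "s" (1 node) is used only by "jsvxs"; the node for "jsvx" still has the child "m", so pruning stops there.
Nodes removed: 1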